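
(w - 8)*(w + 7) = w^2 - w - 56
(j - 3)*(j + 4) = j^2 + j - 12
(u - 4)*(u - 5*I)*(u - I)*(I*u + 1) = I*u^4 + 7*u^3 - 4*I*u^3 - 28*u^2 - 11*I*u^2 - 5*u + 44*I*u + 20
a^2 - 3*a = a*(a - 3)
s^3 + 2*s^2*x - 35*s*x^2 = s*(s - 5*x)*(s + 7*x)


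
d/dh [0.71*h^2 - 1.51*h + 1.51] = 1.42*h - 1.51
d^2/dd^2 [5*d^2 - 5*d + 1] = 10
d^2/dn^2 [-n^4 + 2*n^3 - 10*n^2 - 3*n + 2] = -12*n^2 + 12*n - 20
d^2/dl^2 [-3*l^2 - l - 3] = -6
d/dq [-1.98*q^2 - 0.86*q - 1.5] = -3.96*q - 0.86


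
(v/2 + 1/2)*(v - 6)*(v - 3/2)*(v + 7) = v^4/2 + v^3/4 - 22*v^2 + 39*v/4 + 63/2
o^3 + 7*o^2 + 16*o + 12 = (o + 2)^2*(o + 3)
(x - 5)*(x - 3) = x^2 - 8*x + 15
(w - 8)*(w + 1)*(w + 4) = w^3 - 3*w^2 - 36*w - 32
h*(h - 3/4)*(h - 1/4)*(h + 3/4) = h^4 - h^3/4 - 9*h^2/16 + 9*h/64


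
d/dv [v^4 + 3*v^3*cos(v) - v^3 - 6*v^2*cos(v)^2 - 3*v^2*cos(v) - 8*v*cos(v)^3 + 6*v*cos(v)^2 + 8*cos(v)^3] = -3*v^3*sin(v) + 4*v^3 + 3*v^2*sin(v) + 6*v^2*sin(2*v) + 9*v^2*cos(v) - 3*v^2 + 24*v*sin(v)*cos(v)^2 - 6*v*sin(2*v) - 12*v*cos(v)^2 - 6*v*cos(v) - 24*sin(v)*cos(v)^2 - 8*cos(v)^3 + 6*cos(v)^2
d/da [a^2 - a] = 2*a - 1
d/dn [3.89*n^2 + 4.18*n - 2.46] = 7.78*n + 4.18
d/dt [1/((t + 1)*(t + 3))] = 2*(-t - 2)/(t^4 + 8*t^3 + 22*t^2 + 24*t + 9)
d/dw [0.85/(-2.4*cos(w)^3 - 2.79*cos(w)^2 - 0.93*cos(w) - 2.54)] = (6.12*sin(w)^2 - 4.743*cos(w) - 6.9105)*sin(w)/(2.4*cos(w)^3 + 2.79*cos(w)^2 + 0.93*cos(w) + 2.54)^2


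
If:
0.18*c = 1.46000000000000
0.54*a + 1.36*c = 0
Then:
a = -20.43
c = 8.11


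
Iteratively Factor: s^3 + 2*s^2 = (s)*(s^2 + 2*s) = s^2*(s + 2)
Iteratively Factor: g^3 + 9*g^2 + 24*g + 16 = (g + 4)*(g^2 + 5*g + 4) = (g + 1)*(g + 4)*(g + 4)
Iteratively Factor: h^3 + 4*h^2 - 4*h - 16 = (h + 2)*(h^2 + 2*h - 8) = (h - 2)*(h + 2)*(h + 4)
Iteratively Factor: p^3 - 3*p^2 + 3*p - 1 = (p - 1)*(p^2 - 2*p + 1) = (p - 1)^2*(p - 1)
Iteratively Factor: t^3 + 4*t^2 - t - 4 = (t + 4)*(t^2 - 1) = (t - 1)*(t + 4)*(t + 1)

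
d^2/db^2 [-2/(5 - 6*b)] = 144/(6*b - 5)^3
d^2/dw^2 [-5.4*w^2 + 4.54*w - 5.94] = -10.8000000000000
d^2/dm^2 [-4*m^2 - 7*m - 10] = -8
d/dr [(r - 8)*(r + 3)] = 2*r - 5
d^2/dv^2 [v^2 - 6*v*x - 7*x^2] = 2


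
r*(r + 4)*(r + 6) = r^3 + 10*r^2 + 24*r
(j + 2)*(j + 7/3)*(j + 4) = j^3 + 25*j^2/3 + 22*j + 56/3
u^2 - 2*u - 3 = (u - 3)*(u + 1)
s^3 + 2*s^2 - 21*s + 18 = (s - 3)*(s - 1)*(s + 6)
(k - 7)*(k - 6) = k^2 - 13*k + 42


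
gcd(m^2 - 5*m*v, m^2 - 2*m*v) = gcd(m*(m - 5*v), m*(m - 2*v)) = m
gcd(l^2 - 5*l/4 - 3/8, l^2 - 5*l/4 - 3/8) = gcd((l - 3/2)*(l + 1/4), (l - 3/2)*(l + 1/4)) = l^2 - 5*l/4 - 3/8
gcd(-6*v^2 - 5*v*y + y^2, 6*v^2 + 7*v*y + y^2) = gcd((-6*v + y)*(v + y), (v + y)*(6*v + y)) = v + y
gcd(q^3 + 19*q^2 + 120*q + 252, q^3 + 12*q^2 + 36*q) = q^2 + 12*q + 36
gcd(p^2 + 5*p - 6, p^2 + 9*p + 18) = p + 6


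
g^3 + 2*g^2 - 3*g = g*(g - 1)*(g + 3)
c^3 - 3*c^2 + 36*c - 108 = (c - 3)*(c - 6*I)*(c + 6*I)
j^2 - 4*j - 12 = (j - 6)*(j + 2)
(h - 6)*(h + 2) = h^2 - 4*h - 12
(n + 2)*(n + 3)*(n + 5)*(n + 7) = n^4 + 17*n^3 + 101*n^2 + 247*n + 210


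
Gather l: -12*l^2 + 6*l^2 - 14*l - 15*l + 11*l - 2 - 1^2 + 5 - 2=-6*l^2 - 18*l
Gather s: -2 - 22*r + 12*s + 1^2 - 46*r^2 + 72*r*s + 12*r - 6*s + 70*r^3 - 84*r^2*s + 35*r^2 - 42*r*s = 70*r^3 - 11*r^2 - 10*r + s*(-84*r^2 + 30*r + 6) - 1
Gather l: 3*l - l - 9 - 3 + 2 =2*l - 10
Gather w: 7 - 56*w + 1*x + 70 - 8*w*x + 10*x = w*(-8*x - 56) + 11*x + 77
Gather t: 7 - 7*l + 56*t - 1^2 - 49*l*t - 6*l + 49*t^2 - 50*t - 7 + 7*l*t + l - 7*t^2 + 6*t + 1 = -12*l + 42*t^2 + t*(12 - 42*l)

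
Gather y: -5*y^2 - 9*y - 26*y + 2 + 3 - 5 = -5*y^2 - 35*y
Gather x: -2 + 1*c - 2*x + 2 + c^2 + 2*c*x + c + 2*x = c^2 + 2*c*x + 2*c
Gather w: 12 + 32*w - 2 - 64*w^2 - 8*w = -64*w^2 + 24*w + 10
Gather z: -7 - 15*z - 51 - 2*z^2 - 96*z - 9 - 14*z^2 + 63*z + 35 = -16*z^2 - 48*z - 32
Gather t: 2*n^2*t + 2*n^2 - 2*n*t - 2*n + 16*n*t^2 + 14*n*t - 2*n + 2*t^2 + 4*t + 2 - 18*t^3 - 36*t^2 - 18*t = 2*n^2 - 4*n - 18*t^3 + t^2*(16*n - 34) + t*(2*n^2 + 12*n - 14) + 2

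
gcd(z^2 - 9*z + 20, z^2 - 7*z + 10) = z - 5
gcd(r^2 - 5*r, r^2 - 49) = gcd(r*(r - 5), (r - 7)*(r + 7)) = 1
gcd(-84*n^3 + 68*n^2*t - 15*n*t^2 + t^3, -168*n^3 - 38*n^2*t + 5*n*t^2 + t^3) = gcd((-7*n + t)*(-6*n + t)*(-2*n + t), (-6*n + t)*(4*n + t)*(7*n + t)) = -6*n + t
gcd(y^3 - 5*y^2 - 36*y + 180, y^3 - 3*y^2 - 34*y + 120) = y^2 + y - 30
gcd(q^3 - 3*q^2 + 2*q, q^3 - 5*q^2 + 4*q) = q^2 - q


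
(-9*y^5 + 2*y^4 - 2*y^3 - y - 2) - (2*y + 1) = -9*y^5 + 2*y^4 - 2*y^3 - 3*y - 3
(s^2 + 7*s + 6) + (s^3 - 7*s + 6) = s^3 + s^2 + 12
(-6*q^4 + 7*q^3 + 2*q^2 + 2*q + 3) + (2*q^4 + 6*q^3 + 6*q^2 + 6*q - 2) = -4*q^4 + 13*q^3 + 8*q^2 + 8*q + 1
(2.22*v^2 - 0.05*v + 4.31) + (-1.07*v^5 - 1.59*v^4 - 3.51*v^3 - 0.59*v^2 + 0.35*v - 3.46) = -1.07*v^5 - 1.59*v^4 - 3.51*v^3 + 1.63*v^2 + 0.3*v + 0.85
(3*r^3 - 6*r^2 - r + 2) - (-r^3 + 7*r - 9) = 4*r^3 - 6*r^2 - 8*r + 11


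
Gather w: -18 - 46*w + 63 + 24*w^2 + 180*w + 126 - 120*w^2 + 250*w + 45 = -96*w^2 + 384*w + 216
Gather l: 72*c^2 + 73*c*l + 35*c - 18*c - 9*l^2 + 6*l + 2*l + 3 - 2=72*c^2 + 17*c - 9*l^2 + l*(73*c + 8) + 1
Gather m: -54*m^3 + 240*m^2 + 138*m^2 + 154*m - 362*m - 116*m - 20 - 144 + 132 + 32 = -54*m^3 + 378*m^2 - 324*m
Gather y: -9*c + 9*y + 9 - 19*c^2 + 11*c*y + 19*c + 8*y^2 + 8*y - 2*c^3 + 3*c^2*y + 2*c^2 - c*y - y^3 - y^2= -2*c^3 - 17*c^2 + 10*c - y^3 + 7*y^2 + y*(3*c^2 + 10*c + 17) + 9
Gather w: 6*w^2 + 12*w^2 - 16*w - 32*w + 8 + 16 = 18*w^2 - 48*w + 24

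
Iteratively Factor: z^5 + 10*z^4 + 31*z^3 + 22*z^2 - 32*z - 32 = (z - 1)*(z^4 + 11*z^3 + 42*z^2 + 64*z + 32) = (z - 1)*(z + 4)*(z^3 + 7*z^2 + 14*z + 8) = (z - 1)*(z + 4)^2*(z^2 + 3*z + 2) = (z - 1)*(z + 1)*(z + 4)^2*(z + 2)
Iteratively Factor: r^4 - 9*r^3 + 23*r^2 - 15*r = (r - 5)*(r^3 - 4*r^2 + 3*r) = (r - 5)*(r - 1)*(r^2 - 3*r) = (r - 5)*(r - 3)*(r - 1)*(r)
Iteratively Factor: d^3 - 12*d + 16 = (d - 2)*(d^2 + 2*d - 8) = (d - 2)*(d + 4)*(d - 2)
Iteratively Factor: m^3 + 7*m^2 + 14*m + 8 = (m + 1)*(m^2 + 6*m + 8) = (m + 1)*(m + 2)*(m + 4)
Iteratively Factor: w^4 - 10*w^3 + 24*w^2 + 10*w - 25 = (w - 5)*(w^3 - 5*w^2 - w + 5) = (w - 5)*(w - 1)*(w^2 - 4*w - 5) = (w - 5)*(w - 1)*(w + 1)*(w - 5)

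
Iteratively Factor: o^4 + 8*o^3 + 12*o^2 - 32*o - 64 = (o + 2)*(o^3 + 6*o^2 - 32) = (o + 2)*(o + 4)*(o^2 + 2*o - 8) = (o + 2)*(o + 4)^2*(o - 2)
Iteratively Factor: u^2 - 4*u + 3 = (u - 3)*(u - 1)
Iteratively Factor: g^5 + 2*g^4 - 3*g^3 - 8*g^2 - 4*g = (g + 1)*(g^4 + g^3 - 4*g^2 - 4*g) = g*(g + 1)*(g^3 + g^2 - 4*g - 4) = g*(g + 1)^2*(g^2 - 4) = g*(g + 1)^2*(g + 2)*(g - 2)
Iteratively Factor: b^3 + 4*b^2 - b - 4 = (b - 1)*(b^2 + 5*b + 4) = (b - 1)*(b + 4)*(b + 1)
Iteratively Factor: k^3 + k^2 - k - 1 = (k + 1)*(k^2 - 1) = (k - 1)*(k + 1)*(k + 1)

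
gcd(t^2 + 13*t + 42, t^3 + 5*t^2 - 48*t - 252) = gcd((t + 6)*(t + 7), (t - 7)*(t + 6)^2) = t + 6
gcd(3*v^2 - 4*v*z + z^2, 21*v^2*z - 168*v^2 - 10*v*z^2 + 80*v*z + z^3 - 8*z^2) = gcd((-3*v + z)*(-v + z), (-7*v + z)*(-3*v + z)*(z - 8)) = -3*v + z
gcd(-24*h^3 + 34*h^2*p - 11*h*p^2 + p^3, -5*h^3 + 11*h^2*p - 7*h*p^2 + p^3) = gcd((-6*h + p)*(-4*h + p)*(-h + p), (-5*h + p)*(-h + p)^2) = -h + p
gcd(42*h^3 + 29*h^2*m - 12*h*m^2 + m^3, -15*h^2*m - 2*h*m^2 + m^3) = 1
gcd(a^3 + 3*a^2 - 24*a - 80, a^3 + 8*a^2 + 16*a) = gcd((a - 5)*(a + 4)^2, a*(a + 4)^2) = a^2 + 8*a + 16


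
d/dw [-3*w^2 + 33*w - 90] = 33 - 6*w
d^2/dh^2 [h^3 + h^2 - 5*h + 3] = 6*h + 2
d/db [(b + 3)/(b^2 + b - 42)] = (b^2 + b - (b + 3)*(2*b + 1) - 42)/(b^2 + b - 42)^2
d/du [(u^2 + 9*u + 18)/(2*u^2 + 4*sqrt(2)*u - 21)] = (-4*(u + sqrt(2))*(u^2 + 9*u + 18) + (2*u + 9)*(2*u^2 + 4*sqrt(2)*u - 21))/(2*u^2 + 4*sqrt(2)*u - 21)^2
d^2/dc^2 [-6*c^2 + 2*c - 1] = -12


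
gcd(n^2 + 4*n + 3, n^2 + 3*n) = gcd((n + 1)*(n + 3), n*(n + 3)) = n + 3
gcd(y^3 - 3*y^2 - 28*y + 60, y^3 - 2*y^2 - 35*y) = y + 5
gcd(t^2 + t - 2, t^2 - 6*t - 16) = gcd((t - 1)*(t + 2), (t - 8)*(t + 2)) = t + 2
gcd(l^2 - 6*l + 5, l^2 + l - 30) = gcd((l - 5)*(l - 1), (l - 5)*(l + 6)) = l - 5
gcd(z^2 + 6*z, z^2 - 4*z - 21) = 1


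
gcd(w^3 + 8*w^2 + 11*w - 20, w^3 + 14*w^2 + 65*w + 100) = w^2 + 9*w + 20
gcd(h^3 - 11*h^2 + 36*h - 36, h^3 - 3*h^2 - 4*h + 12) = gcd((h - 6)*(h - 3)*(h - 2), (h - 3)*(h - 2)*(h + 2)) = h^2 - 5*h + 6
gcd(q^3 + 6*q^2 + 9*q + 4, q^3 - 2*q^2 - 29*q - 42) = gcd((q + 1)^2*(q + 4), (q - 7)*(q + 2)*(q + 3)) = 1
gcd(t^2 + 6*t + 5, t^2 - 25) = t + 5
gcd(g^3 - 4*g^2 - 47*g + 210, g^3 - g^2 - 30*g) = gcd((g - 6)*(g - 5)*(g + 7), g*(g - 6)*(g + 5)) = g - 6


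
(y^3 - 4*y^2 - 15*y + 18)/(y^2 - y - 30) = (y^2 + 2*y - 3)/(y + 5)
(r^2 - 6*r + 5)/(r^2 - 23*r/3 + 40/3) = 3*(r - 1)/(3*r - 8)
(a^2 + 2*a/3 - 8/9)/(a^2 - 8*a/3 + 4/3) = (a + 4/3)/(a - 2)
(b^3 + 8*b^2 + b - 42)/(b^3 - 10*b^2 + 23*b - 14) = (b^2 + 10*b + 21)/(b^2 - 8*b + 7)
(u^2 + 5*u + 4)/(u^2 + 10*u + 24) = (u + 1)/(u + 6)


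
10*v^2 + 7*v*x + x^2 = (2*v + x)*(5*v + x)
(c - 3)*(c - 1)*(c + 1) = c^3 - 3*c^2 - c + 3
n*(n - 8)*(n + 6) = n^3 - 2*n^2 - 48*n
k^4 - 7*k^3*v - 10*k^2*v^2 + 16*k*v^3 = k*(k - 8*v)*(k - v)*(k + 2*v)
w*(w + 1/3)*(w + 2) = w^3 + 7*w^2/3 + 2*w/3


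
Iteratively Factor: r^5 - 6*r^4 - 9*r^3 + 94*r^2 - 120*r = (r - 2)*(r^4 - 4*r^3 - 17*r^2 + 60*r) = (r - 3)*(r - 2)*(r^3 - r^2 - 20*r) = (r - 5)*(r - 3)*(r - 2)*(r^2 + 4*r) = (r - 5)*(r - 3)*(r - 2)*(r + 4)*(r)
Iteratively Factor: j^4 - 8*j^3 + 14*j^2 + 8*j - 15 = (j - 1)*(j^3 - 7*j^2 + 7*j + 15) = (j - 3)*(j - 1)*(j^2 - 4*j - 5) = (j - 5)*(j - 3)*(j - 1)*(j + 1)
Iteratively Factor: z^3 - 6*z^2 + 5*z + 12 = (z - 4)*(z^2 - 2*z - 3) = (z - 4)*(z + 1)*(z - 3)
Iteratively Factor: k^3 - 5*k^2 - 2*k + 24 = (k - 4)*(k^2 - k - 6) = (k - 4)*(k + 2)*(k - 3)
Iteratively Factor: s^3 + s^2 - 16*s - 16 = (s + 4)*(s^2 - 3*s - 4) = (s + 1)*(s + 4)*(s - 4)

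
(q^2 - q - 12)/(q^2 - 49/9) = 9*(q^2 - q - 12)/(9*q^2 - 49)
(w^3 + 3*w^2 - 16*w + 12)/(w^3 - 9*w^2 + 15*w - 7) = (w^2 + 4*w - 12)/(w^2 - 8*w + 7)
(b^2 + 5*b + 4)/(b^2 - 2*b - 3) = (b + 4)/(b - 3)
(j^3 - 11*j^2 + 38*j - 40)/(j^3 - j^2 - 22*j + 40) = (j - 5)/(j + 5)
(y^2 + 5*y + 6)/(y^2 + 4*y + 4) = (y + 3)/(y + 2)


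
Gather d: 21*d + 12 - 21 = 21*d - 9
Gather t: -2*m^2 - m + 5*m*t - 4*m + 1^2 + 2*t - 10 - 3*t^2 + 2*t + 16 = -2*m^2 - 5*m - 3*t^2 + t*(5*m + 4) + 7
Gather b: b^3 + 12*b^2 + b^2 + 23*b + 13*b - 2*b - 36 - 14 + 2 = b^3 + 13*b^2 + 34*b - 48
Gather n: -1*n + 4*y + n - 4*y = 0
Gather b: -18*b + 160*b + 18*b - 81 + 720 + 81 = 160*b + 720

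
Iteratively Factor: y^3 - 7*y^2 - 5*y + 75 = (y - 5)*(y^2 - 2*y - 15) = (y - 5)^2*(y + 3)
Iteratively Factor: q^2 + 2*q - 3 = (q - 1)*(q + 3)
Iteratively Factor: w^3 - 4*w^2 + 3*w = (w)*(w^2 - 4*w + 3) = w*(w - 3)*(w - 1)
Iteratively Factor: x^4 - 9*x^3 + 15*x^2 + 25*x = (x + 1)*(x^3 - 10*x^2 + 25*x) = (x - 5)*(x + 1)*(x^2 - 5*x) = x*(x - 5)*(x + 1)*(x - 5)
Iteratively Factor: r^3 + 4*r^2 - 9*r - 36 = (r + 3)*(r^2 + r - 12) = (r - 3)*(r + 3)*(r + 4)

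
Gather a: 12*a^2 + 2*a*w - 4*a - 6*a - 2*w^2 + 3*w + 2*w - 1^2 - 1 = 12*a^2 + a*(2*w - 10) - 2*w^2 + 5*w - 2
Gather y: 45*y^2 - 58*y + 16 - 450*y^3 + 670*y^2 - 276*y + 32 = -450*y^3 + 715*y^2 - 334*y + 48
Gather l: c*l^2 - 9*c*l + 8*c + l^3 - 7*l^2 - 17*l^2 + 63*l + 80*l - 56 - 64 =8*c + l^3 + l^2*(c - 24) + l*(143 - 9*c) - 120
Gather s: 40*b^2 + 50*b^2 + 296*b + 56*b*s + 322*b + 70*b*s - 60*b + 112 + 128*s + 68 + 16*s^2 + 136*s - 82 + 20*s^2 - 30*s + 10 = 90*b^2 + 558*b + 36*s^2 + s*(126*b + 234) + 108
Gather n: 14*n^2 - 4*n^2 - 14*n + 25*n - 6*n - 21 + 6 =10*n^2 + 5*n - 15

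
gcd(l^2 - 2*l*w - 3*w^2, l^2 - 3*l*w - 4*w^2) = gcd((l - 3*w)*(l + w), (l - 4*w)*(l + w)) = l + w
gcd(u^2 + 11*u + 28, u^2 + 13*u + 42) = u + 7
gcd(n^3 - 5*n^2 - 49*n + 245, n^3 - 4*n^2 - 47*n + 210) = n^2 + 2*n - 35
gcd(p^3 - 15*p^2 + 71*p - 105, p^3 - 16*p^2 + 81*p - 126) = p^2 - 10*p + 21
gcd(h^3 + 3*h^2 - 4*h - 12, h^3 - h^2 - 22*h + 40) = h - 2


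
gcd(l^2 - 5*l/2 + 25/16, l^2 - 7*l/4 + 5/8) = l - 5/4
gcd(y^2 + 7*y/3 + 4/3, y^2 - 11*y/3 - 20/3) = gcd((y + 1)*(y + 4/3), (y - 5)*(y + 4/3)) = y + 4/3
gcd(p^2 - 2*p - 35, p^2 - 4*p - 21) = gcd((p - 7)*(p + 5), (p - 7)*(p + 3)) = p - 7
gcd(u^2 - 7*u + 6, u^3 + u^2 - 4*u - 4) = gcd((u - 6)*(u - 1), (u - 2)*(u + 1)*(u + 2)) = 1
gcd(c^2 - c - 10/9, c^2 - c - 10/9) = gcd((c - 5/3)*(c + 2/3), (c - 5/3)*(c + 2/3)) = c^2 - c - 10/9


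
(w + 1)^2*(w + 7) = w^3 + 9*w^2 + 15*w + 7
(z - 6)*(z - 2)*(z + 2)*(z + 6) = z^4 - 40*z^2 + 144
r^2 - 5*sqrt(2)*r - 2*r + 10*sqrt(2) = (r - 2)*(r - 5*sqrt(2))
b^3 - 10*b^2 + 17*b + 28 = (b - 7)*(b - 4)*(b + 1)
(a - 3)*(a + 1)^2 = a^3 - a^2 - 5*a - 3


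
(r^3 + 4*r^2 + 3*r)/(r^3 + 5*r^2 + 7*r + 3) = r/(r + 1)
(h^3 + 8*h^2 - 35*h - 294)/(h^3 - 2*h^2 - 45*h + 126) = (h + 7)/(h - 3)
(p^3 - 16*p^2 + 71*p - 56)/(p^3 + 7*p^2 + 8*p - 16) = (p^2 - 15*p + 56)/(p^2 + 8*p + 16)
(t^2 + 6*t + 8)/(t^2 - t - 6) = (t + 4)/(t - 3)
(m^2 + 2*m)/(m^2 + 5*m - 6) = m*(m + 2)/(m^2 + 5*m - 6)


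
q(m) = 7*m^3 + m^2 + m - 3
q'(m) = 21*m^2 + 2*m + 1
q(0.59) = -0.62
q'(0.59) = 9.49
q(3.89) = 428.07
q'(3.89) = 326.55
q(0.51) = -1.30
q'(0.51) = 7.48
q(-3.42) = -274.74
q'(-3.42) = 239.78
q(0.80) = 2.02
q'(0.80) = 16.04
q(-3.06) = -197.26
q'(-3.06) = 191.52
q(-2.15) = -70.10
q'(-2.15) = 93.77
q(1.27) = 14.22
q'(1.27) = 37.41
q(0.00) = -3.00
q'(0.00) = 1.00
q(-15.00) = -23418.00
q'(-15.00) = 4696.00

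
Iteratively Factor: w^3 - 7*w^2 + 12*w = (w - 3)*(w^2 - 4*w) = (w - 4)*(w - 3)*(w)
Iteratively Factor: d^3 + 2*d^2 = (d + 2)*(d^2) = d*(d + 2)*(d)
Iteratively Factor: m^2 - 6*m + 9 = (m - 3)*(m - 3)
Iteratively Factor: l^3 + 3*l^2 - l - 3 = (l + 3)*(l^2 - 1) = (l - 1)*(l + 3)*(l + 1)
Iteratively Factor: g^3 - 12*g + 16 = (g + 4)*(g^2 - 4*g + 4) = (g - 2)*(g + 4)*(g - 2)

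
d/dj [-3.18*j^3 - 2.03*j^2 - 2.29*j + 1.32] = -9.54*j^2 - 4.06*j - 2.29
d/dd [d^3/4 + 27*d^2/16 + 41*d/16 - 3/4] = 3*d^2/4 + 27*d/8 + 41/16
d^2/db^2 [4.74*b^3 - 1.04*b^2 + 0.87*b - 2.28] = 28.44*b - 2.08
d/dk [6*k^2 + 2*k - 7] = 12*k + 2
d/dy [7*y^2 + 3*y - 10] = 14*y + 3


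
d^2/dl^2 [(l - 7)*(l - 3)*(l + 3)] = 6*l - 14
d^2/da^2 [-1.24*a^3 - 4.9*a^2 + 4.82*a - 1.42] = -7.44*a - 9.8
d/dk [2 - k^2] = -2*k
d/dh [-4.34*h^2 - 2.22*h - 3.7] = -8.68*h - 2.22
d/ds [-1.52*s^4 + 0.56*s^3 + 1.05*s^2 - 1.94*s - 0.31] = -6.08*s^3 + 1.68*s^2 + 2.1*s - 1.94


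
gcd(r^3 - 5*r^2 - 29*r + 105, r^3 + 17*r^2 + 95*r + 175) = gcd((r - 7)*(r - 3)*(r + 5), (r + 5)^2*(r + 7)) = r + 5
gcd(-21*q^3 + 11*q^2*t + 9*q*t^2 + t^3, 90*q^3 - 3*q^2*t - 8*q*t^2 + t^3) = 3*q + t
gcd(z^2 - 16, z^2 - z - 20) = z + 4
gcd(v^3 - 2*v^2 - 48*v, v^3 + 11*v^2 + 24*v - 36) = v + 6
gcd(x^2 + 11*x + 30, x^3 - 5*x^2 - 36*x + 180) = x + 6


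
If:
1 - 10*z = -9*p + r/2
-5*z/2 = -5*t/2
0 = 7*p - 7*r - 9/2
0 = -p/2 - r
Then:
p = 3/7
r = -3/14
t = 139/280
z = 139/280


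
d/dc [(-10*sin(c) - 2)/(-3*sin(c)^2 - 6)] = 2*(-5*sin(c)^2 - 2*sin(c) + 10)*cos(c)/(3*(sin(c)^2 + 2)^2)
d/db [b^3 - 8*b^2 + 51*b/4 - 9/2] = 3*b^2 - 16*b + 51/4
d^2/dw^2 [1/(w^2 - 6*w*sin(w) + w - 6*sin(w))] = 2*((w^2 - 6*w*sin(w) + w - 6*sin(w))*(-3*w*sin(w) - 3*sin(w) + 6*cos(w) - 1) + (6*w*cos(w) - 2*w + 6*sqrt(2)*sin(w + pi/4) - 1)^2)/((w + 1)^3*(w - 6*sin(w))^3)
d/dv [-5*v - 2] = -5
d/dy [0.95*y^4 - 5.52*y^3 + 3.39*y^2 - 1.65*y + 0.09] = 3.8*y^3 - 16.56*y^2 + 6.78*y - 1.65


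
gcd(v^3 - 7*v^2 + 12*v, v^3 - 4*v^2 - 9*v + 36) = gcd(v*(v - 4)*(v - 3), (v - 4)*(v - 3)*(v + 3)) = v^2 - 7*v + 12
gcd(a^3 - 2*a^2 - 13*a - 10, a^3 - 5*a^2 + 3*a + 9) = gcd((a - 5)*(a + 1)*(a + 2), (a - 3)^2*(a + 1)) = a + 1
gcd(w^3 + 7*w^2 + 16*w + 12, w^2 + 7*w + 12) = w + 3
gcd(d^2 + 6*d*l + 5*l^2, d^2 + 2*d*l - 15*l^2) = d + 5*l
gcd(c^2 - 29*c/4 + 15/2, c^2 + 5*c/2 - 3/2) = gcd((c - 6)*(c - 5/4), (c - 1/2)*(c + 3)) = 1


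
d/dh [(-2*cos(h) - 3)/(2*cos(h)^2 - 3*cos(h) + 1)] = (-4*cos(h)^2 - 12*cos(h) + 11)*sin(h)/((cos(h) - 1)^2*(2*cos(h) - 1)^2)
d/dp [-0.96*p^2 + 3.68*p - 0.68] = 3.68 - 1.92*p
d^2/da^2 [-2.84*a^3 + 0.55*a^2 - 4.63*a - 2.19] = 1.1 - 17.04*a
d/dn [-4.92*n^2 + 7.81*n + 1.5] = 7.81 - 9.84*n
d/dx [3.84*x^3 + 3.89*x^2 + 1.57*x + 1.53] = 11.52*x^2 + 7.78*x + 1.57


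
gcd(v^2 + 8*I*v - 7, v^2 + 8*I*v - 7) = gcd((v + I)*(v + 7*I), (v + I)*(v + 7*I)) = v^2 + 8*I*v - 7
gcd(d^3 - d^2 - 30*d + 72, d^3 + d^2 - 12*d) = d - 3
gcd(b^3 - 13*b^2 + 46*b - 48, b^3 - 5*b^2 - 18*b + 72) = b - 3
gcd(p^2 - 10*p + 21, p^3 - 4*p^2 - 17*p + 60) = p - 3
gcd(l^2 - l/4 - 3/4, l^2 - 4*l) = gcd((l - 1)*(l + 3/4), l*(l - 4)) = 1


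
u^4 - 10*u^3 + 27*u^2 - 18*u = u*(u - 6)*(u - 3)*(u - 1)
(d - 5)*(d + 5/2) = d^2 - 5*d/2 - 25/2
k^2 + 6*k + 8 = (k + 2)*(k + 4)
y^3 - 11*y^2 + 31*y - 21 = (y - 7)*(y - 3)*(y - 1)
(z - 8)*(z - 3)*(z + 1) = z^3 - 10*z^2 + 13*z + 24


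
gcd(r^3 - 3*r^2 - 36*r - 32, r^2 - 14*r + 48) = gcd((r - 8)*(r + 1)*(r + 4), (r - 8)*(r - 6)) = r - 8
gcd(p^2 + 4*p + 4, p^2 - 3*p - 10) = p + 2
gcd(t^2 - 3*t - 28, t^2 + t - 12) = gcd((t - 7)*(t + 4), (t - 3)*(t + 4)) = t + 4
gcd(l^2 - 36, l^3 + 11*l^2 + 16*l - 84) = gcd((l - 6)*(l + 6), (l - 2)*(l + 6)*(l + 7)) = l + 6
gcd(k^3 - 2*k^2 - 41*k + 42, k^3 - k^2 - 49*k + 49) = k^2 - 8*k + 7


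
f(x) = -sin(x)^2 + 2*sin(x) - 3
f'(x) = -2*sin(x)*cos(x) + 2*cos(x)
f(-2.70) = -4.04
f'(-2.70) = -2.58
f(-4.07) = -2.04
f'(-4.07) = -0.24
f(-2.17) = -5.33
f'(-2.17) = -2.06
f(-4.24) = -2.01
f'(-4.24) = -0.10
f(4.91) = -5.92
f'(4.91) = 0.78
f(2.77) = -2.41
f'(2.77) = -1.19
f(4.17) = -5.45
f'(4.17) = -1.92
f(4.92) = -5.91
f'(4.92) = 0.82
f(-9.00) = -3.99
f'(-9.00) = -2.57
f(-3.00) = -3.30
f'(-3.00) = -2.26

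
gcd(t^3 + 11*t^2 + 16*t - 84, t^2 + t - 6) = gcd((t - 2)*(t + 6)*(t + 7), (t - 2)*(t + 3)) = t - 2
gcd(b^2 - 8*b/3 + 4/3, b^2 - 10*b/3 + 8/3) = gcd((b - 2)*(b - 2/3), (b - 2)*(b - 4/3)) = b - 2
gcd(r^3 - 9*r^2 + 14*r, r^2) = r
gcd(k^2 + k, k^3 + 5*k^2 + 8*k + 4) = k + 1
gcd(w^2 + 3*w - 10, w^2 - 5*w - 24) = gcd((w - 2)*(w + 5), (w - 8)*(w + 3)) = 1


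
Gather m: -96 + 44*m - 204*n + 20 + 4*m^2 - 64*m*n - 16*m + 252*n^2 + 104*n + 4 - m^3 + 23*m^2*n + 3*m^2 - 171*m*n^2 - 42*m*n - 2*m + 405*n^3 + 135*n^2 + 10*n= -m^3 + m^2*(23*n + 7) + m*(-171*n^2 - 106*n + 26) + 405*n^3 + 387*n^2 - 90*n - 72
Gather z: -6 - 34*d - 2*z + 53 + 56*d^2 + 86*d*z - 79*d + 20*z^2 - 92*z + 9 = 56*d^2 - 113*d + 20*z^2 + z*(86*d - 94) + 56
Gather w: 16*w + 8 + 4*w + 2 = 20*w + 10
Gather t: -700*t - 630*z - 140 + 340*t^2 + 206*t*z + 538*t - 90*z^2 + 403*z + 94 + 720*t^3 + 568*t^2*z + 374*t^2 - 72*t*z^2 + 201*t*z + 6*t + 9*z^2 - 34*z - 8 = 720*t^3 + t^2*(568*z + 714) + t*(-72*z^2 + 407*z - 156) - 81*z^2 - 261*z - 54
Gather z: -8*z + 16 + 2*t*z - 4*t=-4*t + z*(2*t - 8) + 16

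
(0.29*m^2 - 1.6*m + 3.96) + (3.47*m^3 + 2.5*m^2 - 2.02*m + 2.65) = 3.47*m^3 + 2.79*m^2 - 3.62*m + 6.61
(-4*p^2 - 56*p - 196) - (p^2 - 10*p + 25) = -5*p^2 - 46*p - 221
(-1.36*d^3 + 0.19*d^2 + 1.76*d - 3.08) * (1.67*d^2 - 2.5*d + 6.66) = -2.2712*d^5 + 3.7173*d^4 - 6.5934*d^3 - 8.2782*d^2 + 19.4216*d - 20.5128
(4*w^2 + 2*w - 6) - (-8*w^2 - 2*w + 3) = 12*w^2 + 4*w - 9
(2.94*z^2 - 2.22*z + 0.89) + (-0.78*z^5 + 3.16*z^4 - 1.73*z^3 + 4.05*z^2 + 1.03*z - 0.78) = -0.78*z^5 + 3.16*z^4 - 1.73*z^3 + 6.99*z^2 - 1.19*z + 0.11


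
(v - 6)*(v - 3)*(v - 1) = v^3 - 10*v^2 + 27*v - 18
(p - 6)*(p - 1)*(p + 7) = p^3 - 43*p + 42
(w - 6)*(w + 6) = w^2 - 36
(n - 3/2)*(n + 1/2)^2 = n^3 - n^2/2 - 5*n/4 - 3/8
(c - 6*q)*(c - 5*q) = c^2 - 11*c*q + 30*q^2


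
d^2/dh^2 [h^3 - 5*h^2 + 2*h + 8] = 6*h - 10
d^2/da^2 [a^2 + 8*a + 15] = 2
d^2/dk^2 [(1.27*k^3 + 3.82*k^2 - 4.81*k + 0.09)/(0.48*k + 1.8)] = (0.585216*k^3 + 6.58368*k^2 + 24.6888*k + 33.106752)/(0.110592*k^3 + 1.24416*k^2 + 4.6656*k + 5.832)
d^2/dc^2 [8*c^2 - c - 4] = 16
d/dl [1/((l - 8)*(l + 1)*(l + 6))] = (-(l - 8)*(l + 1) - (l - 8)*(l + 6) - (l + 1)*(l + 6))/((l - 8)^2*(l + 1)^2*(l + 6)^2)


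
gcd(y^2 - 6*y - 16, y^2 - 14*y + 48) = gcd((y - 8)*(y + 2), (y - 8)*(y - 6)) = y - 8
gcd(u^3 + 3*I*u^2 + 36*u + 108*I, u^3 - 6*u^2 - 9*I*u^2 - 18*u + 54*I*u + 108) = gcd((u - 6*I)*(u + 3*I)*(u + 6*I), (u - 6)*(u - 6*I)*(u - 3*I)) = u - 6*I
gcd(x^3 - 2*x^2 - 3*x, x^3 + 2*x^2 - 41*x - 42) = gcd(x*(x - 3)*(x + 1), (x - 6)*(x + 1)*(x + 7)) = x + 1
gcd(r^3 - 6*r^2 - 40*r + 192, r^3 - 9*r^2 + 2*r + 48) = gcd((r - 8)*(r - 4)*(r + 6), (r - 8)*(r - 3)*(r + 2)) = r - 8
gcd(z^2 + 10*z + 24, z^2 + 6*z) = z + 6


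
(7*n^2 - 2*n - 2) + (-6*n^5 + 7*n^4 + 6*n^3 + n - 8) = -6*n^5 + 7*n^4 + 6*n^3 + 7*n^2 - n - 10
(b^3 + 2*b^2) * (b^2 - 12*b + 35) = b^5 - 10*b^4 + 11*b^3 + 70*b^2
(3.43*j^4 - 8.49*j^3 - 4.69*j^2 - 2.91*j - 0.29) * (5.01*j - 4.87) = 17.1843*j^5 - 59.239*j^4 + 17.8494*j^3 + 8.2612*j^2 + 12.7188*j + 1.4123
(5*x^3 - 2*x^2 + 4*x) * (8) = 40*x^3 - 16*x^2 + 32*x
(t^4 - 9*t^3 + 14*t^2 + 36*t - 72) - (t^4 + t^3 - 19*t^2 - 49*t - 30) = -10*t^3 + 33*t^2 + 85*t - 42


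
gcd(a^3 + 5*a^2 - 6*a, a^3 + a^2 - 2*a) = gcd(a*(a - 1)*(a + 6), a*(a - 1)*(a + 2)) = a^2 - a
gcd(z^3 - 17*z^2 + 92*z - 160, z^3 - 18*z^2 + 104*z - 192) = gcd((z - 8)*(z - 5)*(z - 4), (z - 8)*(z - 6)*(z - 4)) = z^2 - 12*z + 32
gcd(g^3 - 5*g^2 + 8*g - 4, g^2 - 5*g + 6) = g - 2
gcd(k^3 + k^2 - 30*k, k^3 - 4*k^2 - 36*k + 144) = k + 6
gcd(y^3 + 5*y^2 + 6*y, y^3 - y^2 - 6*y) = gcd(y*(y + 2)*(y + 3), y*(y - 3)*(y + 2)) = y^2 + 2*y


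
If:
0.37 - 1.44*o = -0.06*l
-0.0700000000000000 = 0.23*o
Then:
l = -13.47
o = -0.30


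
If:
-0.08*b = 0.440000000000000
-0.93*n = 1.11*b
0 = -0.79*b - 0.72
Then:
No Solution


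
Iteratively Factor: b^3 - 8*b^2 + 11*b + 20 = (b - 5)*(b^2 - 3*b - 4) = (b - 5)*(b + 1)*(b - 4)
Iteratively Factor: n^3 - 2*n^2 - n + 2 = (n - 2)*(n^2 - 1) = (n - 2)*(n - 1)*(n + 1)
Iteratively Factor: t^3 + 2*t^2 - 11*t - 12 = (t + 1)*(t^2 + t - 12) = (t + 1)*(t + 4)*(t - 3)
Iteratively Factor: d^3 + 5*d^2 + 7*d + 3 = (d + 3)*(d^2 + 2*d + 1) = (d + 1)*(d + 3)*(d + 1)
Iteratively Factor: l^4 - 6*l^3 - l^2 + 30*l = (l - 3)*(l^3 - 3*l^2 - 10*l) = (l - 3)*(l + 2)*(l^2 - 5*l) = (l - 5)*(l - 3)*(l + 2)*(l)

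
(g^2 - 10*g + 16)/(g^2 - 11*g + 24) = (g - 2)/(g - 3)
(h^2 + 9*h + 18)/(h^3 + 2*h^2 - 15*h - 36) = (h + 6)/(h^2 - h - 12)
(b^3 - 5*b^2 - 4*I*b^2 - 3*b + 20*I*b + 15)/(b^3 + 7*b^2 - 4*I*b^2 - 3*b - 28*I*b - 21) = (b - 5)/(b + 7)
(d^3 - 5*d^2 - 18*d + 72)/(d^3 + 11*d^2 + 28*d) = (d^2 - 9*d + 18)/(d*(d + 7))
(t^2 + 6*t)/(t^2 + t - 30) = t/(t - 5)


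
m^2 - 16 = (m - 4)*(m + 4)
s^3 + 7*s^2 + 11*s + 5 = (s + 1)^2*(s + 5)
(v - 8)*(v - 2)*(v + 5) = v^3 - 5*v^2 - 34*v + 80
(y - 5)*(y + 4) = y^2 - y - 20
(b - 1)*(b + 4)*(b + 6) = b^3 + 9*b^2 + 14*b - 24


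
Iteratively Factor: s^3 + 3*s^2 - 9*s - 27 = (s + 3)*(s^2 - 9) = (s - 3)*(s + 3)*(s + 3)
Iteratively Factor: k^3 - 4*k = (k + 2)*(k^2 - 2*k) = (k - 2)*(k + 2)*(k)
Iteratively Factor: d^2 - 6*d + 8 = (d - 2)*(d - 4)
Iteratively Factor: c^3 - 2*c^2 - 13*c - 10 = (c - 5)*(c^2 + 3*c + 2) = (c - 5)*(c + 2)*(c + 1)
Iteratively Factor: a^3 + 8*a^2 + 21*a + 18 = (a + 3)*(a^2 + 5*a + 6) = (a + 3)^2*(a + 2)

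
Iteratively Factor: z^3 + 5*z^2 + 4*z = (z)*(z^2 + 5*z + 4) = z*(z + 4)*(z + 1)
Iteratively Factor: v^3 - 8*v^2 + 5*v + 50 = (v - 5)*(v^2 - 3*v - 10) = (v - 5)^2*(v + 2)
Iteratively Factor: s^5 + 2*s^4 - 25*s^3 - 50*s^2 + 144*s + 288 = (s + 3)*(s^4 - s^3 - 22*s^2 + 16*s + 96) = (s - 3)*(s + 3)*(s^3 + 2*s^2 - 16*s - 32) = (s - 4)*(s - 3)*(s + 3)*(s^2 + 6*s + 8) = (s - 4)*(s - 3)*(s + 3)*(s + 4)*(s + 2)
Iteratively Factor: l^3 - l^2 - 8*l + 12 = (l + 3)*(l^2 - 4*l + 4) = (l - 2)*(l + 3)*(l - 2)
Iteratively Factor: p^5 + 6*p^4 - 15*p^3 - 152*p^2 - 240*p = (p + 4)*(p^4 + 2*p^3 - 23*p^2 - 60*p) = (p + 3)*(p + 4)*(p^3 - p^2 - 20*p) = (p + 3)*(p + 4)^2*(p^2 - 5*p) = p*(p + 3)*(p + 4)^2*(p - 5)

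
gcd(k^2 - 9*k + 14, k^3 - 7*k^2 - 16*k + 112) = k - 7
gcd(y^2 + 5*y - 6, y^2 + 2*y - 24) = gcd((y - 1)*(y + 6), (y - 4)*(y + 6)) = y + 6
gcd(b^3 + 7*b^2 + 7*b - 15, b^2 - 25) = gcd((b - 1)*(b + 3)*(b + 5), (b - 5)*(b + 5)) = b + 5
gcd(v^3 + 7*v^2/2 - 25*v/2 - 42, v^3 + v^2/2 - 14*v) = v^2 + v/2 - 14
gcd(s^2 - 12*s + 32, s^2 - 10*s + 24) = s - 4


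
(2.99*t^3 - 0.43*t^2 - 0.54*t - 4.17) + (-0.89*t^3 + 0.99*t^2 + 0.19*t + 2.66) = 2.1*t^3 + 0.56*t^2 - 0.35*t - 1.51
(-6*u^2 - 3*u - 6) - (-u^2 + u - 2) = -5*u^2 - 4*u - 4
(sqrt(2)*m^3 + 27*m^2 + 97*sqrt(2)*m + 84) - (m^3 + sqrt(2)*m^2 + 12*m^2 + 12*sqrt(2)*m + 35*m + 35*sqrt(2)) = -m^3 + sqrt(2)*m^3 - sqrt(2)*m^2 + 15*m^2 - 35*m + 85*sqrt(2)*m - 35*sqrt(2) + 84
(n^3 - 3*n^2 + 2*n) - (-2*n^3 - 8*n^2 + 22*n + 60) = 3*n^3 + 5*n^2 - 20*n - 60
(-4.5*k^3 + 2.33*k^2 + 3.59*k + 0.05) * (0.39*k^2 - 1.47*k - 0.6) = -1.755*k^5 + 7.5237*k^4 + 0.674999999999999*k^3 - 6.6558*k^2 - 2.2275*k - 0.03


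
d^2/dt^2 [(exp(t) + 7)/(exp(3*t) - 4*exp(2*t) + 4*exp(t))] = (4*exp(3*t) + 67*exp(2*t) - 56*exp(t) + 28)*exp(-t)/(exp(4*t) - 8*exp(3*t) + 24*exp(2*t) - 32*exp(t) + 16)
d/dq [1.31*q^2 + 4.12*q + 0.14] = 2.62*q + 4.12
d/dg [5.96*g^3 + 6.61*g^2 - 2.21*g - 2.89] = 17.88*g^2 + 13.22*g - 2.21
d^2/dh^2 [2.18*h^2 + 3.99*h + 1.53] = 4.36000000000000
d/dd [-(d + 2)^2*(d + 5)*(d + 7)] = -4*d^3 - 48*d^2 - 174*d - 188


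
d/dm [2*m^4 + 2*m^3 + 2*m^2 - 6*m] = 8*m^3 + 6*m^2 + 4*m - 6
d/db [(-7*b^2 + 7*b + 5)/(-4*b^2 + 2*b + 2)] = (7*b^2 + 6*b + 2)/(2*(4*b^4 - 4*b^3 - 3*b^2 + 2*b + 1))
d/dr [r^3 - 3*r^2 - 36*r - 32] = 3*r^2 - 6*r - 36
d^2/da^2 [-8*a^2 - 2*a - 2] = -16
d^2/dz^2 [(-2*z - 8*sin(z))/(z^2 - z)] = 4*(2*z^2*(z - 1)^2*sin(z) + z*(z - 1)*(z + (2*z - 1)*(4*cos(z) + 1) + 4*sin(z)) - (z + 4*sin(z))*(2*z - 1)^2)/(z^3*(z - 1)^3)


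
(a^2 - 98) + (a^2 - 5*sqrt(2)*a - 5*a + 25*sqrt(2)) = 2*a^2 - 5*sqrt(2)*a - 5*a - 98 + 25*sqrt(2)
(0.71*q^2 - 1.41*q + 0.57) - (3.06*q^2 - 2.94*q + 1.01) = -2.35*q^2 + 1.53*q - 0.44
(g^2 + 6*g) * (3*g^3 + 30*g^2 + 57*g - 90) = 3*g^5 + 48*g^4 + 237*g^3 + 252*g^2 - 540*g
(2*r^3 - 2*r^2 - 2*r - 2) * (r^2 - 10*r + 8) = 2*r^5 - 22*r^4 + 34*r^3 + 2*r^2 + 4*r - 16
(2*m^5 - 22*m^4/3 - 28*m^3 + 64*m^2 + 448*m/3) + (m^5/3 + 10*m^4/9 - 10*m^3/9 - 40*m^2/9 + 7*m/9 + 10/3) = 7*m^5/3 - 56*m^4/9 - 262*m^3/9 + 536*m^2/9 + 1351*m/9 + 10/3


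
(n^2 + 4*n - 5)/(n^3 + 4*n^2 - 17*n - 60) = (n - 1)/(n^2 - n - 12)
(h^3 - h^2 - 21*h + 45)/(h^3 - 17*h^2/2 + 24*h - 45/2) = 2*(h + 5)/(2*h - 5)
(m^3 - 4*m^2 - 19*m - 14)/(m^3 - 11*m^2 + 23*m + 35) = (m + 2)/(m - 5)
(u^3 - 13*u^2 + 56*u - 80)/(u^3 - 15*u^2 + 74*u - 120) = (u - 4)/(u - 6)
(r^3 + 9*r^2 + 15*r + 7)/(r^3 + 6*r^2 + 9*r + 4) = (r + 7)/(r + 4)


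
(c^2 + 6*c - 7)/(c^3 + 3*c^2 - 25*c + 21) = 1/(c - 3)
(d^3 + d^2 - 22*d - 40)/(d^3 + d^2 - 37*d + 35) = (d^2 + 6*d + 8)/(d^2 + 6*d - 7)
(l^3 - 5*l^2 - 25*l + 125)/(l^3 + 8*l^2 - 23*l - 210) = (l^2 - 25)/(l^2 + 13*l + 42)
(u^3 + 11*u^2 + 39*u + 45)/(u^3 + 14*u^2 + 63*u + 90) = (u + 3)/(u + 6)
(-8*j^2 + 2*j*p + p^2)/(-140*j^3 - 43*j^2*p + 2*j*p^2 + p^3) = (-2*j + p)/(-35*j^2 - 2*j*p + p^2)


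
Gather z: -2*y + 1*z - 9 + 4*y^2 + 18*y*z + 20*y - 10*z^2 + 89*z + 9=4*y^2 + 18*y - 10*z^2 + z*(18*y + 90)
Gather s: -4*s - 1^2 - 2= -4*s - 3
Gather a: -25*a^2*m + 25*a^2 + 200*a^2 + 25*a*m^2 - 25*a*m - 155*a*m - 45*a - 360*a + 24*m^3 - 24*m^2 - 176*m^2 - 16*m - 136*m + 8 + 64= a^2*(225 - 25*m) + a*(25*m^2 - 180*m - 405) + 24*m^3 - 200*m^2 - 152*m + 72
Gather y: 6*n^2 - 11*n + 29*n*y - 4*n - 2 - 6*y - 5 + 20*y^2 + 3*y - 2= 6*n^2 - 15*n + 20*y^2 + y*(29*n - 3) - 9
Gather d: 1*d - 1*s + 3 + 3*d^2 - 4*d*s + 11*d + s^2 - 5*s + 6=3*d^2 + d*(12 - 4*s) + s^2 - 6*s + 9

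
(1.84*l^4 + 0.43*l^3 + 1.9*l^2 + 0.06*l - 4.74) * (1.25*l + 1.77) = 2.3*l^5 + 3.7943*l^4 + 3.1361*l^3 + 3.438*l^2 - 5.8188*l - 8.3898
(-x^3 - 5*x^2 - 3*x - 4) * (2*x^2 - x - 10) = -2*x^5 - 9*x^4 + 9*x^3 + 45*x^2 + 34*x + 40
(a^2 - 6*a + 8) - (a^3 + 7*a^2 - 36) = -a^3 - 6*a^2 - 6*a + 44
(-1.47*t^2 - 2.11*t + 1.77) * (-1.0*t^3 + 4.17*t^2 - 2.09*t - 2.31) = 1.47*t^5 - 4.0199*t^4 - 7.4964*t^3 + 15.1865*t^2 + 1.1748*t - 4.0887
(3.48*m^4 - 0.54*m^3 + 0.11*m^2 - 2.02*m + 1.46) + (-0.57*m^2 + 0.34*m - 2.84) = 3.48*m^4 - 0.54*m^3 - 0.46*m^2 - 1.68*m - 1.38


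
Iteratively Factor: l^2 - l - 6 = (l + 2)*(l - 3)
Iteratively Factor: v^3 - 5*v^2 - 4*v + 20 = (v - 5)*(v^2 - 4) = (v - 5)*(v - 2)*(v + 2)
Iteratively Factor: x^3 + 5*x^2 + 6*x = (x + 2)*(x^2 + 3*x) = x*(x + 2)*(x + 3)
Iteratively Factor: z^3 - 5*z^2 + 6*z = (z)*(z^2 - 5*z + 6) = z*(z - 2)*(z - 3)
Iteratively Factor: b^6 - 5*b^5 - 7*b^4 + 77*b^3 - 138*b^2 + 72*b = (b)*(b^5 - 5*b^4 - 7*b^3 + 77*b^2 - 138*b + 72) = b*(b + 4)*(b^4 - 9*b^3 + 29*b^2 - 39*b + 18) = b*(b - 2)*(b + 4)*(b^3 - 7*b^2 + 15*b - 9) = b*(b - 3)*(b - 2)*(b + 4)*(b^2 - 4*b + 3) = b*(b - 3)*(b - 2)*(b - 1)*(b + 4)*(b - 3)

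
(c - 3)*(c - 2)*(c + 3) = c^3 - 2*c^2 - 9*c + 18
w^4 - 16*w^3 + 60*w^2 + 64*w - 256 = (w - 8)^2*(w - 2)*(w + 2)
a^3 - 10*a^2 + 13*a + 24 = (a - 8)*(a - 3)*(a + 1)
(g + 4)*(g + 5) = g^2 + 9*g + 20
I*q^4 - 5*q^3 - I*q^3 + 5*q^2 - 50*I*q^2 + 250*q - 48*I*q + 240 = (q - 8)*(q + 6)*(q + 5*I)*(I*q + I)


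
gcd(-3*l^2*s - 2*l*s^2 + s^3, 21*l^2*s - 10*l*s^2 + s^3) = -3*l*s + s^2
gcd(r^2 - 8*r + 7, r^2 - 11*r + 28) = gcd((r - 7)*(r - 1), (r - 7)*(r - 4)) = r - 7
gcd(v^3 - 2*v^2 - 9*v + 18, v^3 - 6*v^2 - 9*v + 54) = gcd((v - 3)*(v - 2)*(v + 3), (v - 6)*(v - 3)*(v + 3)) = v^2 - 9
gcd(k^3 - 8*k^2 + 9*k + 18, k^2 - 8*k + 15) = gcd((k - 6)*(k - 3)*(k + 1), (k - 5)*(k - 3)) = k - 3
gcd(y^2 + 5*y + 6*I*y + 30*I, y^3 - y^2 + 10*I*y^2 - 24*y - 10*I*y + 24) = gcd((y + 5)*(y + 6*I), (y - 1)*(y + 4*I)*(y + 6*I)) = y + 6*I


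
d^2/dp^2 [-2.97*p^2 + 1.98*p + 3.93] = -5.94000000000000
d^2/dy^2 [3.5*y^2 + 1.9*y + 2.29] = 7.00000000000000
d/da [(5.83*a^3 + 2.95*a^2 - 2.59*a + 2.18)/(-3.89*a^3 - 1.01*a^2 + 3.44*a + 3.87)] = (5.5872*a^4 + 19.9602*a^3 + 100.659*a^2 + 27.2366*a - 17.5225)/(15.1321*a^6 + 7.8578*a^5 - 25.7431*a^4 - 37.0574*a^3 + 4.0162*a^2 + 26.6256*a + 14.9769)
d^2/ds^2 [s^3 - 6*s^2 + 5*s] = 6*s - 12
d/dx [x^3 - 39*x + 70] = 3*x^2 - 39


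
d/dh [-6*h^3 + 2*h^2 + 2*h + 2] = -18*h^2 + 4*h + 2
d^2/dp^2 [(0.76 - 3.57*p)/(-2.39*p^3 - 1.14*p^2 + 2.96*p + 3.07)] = (122.353182*p^5 + 6.26658*p^4 + 26.659224*p^3 + 340.66302*p^2 + 56.894892*p - 83.519936)/(13.651919*p^9 + 19.535382*p^8 - 41.405316*p^7 - 99.515793*p^6 + 1.09309200000001*p^5 + 148.305804*p^4 + 103.798645*p^3 - 48.461178*p^2 - 83.693112*p - 28.934443)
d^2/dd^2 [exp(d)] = exp(d)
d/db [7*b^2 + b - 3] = 14*b + 1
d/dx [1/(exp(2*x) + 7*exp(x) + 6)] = (-2*exp(x) - 7)*exp(x)/(exp(2*x) + 7*exp(x) + 6)^2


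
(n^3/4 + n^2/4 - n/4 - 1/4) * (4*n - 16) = n^4 - 3*n^3 - 5*n^2 + 3*n + 4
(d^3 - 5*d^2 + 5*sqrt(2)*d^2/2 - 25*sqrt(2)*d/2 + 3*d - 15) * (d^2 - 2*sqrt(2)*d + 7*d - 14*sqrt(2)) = d^5 + sqrt(2)*d^4/2 + 2*d^4 - 42*d^3 + sqrt(2)*d^3 - 47*sqrt(2)*d^2/2 - 14*d^2 - 12*sqrt(2)*d + 245*d + 210*sqrt(2)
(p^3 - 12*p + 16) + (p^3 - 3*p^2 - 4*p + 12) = 2*p^3 - 3*p^2 - 16*p + 28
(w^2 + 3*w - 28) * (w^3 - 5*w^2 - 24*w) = w^5 - 2*w^4 - 67*w^3 + 68*w^2 + 672*w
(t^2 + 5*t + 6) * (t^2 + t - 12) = t^4 + 6*t^3 - t^2 - 54*t - 72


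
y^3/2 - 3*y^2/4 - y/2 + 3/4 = (y/2 + 1/2)*(y - 3/2)*(y - 1)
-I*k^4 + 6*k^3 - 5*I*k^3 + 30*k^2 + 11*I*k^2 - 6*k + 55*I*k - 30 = (k + 5)*(k + 2*I)*(k + 3*I)*(-I*k + 1)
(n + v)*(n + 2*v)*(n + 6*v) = n^3 + 9*n^2*v + 20*n*v^2 + 12*v^3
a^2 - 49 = (a - 7)*(a + 7)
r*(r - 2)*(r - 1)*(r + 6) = r^4 + 3*r^3 - 16*r^2 + 12*r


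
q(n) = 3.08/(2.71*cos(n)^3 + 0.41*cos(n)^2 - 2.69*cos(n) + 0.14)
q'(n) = 3.08*(8.13*sin(n)*cos(n)^2 + 0.82*sin(n)*cos(n) - 2.69*sin(n))/(2.71*cos(n)^3 + 0.41*cos(n)^2 - 2.69*cos(n) + 0.14)^2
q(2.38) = 2.42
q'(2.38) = 1.28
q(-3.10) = 5.77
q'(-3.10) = -2.07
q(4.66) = 10.94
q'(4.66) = 105.14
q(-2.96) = 5.10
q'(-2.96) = -6.66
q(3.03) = 5.52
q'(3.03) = 4.98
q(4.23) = 2.55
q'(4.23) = 2.48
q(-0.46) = 361.49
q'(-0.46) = -86123.50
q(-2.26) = 2.33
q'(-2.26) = -0.10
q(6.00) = 9.22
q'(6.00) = -43.13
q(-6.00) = 9.22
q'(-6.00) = 43.13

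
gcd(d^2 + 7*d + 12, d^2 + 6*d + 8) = d + 4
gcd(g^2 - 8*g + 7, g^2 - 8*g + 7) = g^2 - 8*g + 7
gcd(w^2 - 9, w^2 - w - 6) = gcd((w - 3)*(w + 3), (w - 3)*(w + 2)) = w - 3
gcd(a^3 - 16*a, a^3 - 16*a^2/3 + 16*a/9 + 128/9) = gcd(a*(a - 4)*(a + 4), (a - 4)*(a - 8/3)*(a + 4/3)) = a - 4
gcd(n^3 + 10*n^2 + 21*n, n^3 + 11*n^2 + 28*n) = n^2 + 7*n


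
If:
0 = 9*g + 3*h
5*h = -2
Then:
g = 2/15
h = -2/5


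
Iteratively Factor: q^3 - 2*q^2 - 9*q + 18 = (q - 2)*(q^2 - 9) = (q - 3)*(q - 2)*(q + 3)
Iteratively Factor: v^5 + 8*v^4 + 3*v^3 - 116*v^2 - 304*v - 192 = (v + 1)*(v^4 + 7*v^3 - 4*v^2 - 112*v - 192) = (v + 1)*(v + 3)*(v^3 + 4*v^2 - 16*v - 64) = (v - 4)*(v + 1)*(v + 3)*(v^2 + 8*v + 16) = (v - 4)*(v + 1)*(v + 3)*(v + 4)*(v + 4)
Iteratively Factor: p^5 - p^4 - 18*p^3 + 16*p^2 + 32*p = (p - 2)*(p^4 + p^3 - 16*p^2 - 16*p) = (p - 2)*(p + 1)*(p^3 - 16*p) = p*(p - 2)*(p + 1)*(p^2 - 16) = p*(p - 4)*(p - 2)*(p + 1)*(p + 4)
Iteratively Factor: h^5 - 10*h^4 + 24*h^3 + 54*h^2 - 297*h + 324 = (h - 3)*(h^4 - 7*h^3 + 3*h^2 + 63*h - 108) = (h - 4)*(h - 3)*(h^3 - 3*h^2 - 9*h + 27) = (h - 4)*(h - 3)*(h + 3)*(h^2 - 6*h + 9) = (h - 4)*(h - 3)^2*(h + 3)*(h - 3)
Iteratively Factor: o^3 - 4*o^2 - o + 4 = (o - 4)*(o^2 - 1) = (o - 4)*(o + 1)*(o - 1)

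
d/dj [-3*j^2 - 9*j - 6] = -6*j - 9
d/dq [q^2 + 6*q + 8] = 2*q + 6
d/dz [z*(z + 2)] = 2*z + 2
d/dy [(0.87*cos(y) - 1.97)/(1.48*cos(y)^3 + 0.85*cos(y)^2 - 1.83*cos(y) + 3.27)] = (2.5752*cos(y)^3 - 8.0073*cos(y)^2 - 3.349*cos(y) + 0.7602)*sin(y)/(2.1904*cos(y)^6 + 2.516*cos(y)^5 - 4.6943*cos(y)^4 + 6.5682*cos(y)^3 + 8.9079*cos(y)^2 - 11.9682*cos(y) + 10.6929)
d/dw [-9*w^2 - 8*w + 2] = -18*w - 8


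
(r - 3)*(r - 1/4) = r^2 - 13*r/4 + 3/4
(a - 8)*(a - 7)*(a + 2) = a^3 - 13*a^2 + 26*a + 112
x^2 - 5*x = x*(x - 5)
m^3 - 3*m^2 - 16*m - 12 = (m - 6)*(m + 1)*(m + 2)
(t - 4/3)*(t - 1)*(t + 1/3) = t^3 - 2*t^2 + 5*t/9 + 4/9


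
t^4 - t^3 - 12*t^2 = t^2*(t - 4)*(t + 3)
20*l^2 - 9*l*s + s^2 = (-5*l + s)*(-4*l + s)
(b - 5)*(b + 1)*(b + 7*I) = b^3 - 4*b^2 + 7*I*b^2 - 5*b - 28*I*b - 35*I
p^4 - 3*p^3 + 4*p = p*(p - 2)^2*(p + 1)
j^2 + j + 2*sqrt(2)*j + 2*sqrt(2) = (j + 1)*(j + 2*sqrt(2))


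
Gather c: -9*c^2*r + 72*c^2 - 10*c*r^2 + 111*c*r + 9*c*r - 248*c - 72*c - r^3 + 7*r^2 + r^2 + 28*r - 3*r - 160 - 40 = c^2*(72 - 9*r) + c*(-10*r^2 + 120*r - 320) - r^3 + 8*r^2 + 25*r - 200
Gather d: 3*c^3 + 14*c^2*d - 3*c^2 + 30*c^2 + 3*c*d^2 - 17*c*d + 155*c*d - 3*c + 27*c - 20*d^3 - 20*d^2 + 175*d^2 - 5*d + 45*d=3*c^3 + 27*c^2 + 24*c - 20*d^3 + d^2*(3*c + 155) + d*(14*c^2 + 138*c + 40)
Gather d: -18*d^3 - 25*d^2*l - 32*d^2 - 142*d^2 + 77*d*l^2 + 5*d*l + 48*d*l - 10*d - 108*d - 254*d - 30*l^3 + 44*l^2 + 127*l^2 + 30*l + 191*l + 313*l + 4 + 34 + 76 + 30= -18*d^3 + d^2*(-25*l - 174) + d*(77*l^2 + 53*l - 372) - 30*l^3 + 171*l^2 + 534*l + 144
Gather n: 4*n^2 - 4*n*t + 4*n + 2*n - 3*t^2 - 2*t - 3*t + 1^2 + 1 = 4*n^2 + n*(6 - 4*t) - 3*t^2 - 5*t + 2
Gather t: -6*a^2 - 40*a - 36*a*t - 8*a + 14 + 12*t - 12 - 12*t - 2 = -6*a^2 - 36*a*t - 48*a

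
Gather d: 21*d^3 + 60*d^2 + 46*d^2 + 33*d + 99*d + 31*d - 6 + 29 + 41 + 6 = 21*d^3 + 106*d^2 + 163*d + 70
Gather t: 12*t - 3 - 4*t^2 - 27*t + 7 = -4*t^2 - 15*t + 4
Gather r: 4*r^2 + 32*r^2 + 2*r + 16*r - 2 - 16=36*r^2 + 18*r - 18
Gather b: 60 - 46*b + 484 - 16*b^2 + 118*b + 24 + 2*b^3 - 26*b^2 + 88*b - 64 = 2*b^3 - 42*b^2 + 160*b + 504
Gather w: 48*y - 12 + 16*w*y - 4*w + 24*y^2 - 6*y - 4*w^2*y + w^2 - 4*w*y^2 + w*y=w^2*(1 - 4*y) + w*(-4*y^2 + 17*y - 4) + 24*y^2 + 42*y - 12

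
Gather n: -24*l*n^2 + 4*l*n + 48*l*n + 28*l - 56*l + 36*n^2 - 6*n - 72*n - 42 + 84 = -28*l + n^2*(36 - 24*l) + n*(52*l - 78) + 42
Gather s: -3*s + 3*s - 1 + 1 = 0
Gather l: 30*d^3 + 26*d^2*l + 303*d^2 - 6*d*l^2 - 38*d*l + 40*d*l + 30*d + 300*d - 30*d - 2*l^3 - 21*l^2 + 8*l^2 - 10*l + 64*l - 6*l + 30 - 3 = 30*d^3 + 303*d^2 + 300*d - 2*l^3 + l^2*(-6*d - 13) + l*(26*d^2 + 2*d + 48) + 27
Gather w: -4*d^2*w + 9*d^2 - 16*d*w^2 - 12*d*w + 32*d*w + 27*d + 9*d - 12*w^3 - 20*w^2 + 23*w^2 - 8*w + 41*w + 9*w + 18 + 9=9*d^2 + 36*d - 12*w^3 + w^2*(3 - 16*d) + w*(-4*d^2 + 20*d + 42) + 27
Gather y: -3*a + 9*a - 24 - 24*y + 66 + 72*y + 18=6*a + 48*y + 60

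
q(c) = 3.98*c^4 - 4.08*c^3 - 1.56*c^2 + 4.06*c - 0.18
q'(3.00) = 314.38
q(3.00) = 210.18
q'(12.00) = 25713.82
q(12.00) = 75302.94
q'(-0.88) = -13.52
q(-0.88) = 0.21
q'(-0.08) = 4.22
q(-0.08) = -0.51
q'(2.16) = 100.65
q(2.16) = 46.83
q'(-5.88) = -3637.28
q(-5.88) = 5509.11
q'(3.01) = 317.93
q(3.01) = 213.34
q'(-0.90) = -14.65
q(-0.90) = 0.49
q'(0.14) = 3.43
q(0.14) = 0.35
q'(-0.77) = -8.06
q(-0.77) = -0.97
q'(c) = 15.92*c^3 - 12.24*c^2 - 3.12*c + 4.06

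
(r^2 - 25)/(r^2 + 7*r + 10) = (r - 5)/(r + 2)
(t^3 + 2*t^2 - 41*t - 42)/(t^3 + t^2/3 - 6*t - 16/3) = 3*(t^2 + t - 42)/(3*t^2 - 2*t - 16)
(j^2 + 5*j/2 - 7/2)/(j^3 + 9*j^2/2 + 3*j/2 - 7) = 1/(j + 2)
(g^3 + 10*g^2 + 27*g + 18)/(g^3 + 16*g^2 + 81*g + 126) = (g + 1)/(g + 7)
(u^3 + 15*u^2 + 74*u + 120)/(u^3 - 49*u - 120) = (u^2 + 10*u + 24)/(u^2 - 5*u - 24)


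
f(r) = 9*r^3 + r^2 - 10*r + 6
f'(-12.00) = 3854.00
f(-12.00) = -15282.00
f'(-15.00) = 6035.00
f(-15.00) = -29994.00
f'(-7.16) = 1359.85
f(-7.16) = -3174.69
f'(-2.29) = 127.01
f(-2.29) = -73.94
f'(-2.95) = 219.07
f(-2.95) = -186.85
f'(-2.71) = 182.87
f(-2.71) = -138.68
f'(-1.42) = 41.60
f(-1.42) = -3.55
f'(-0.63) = -0.54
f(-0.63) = 10.45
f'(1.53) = 56.26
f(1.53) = 25.28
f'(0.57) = -0.09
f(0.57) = 2.29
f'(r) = 27*r^2 + 2*r - 10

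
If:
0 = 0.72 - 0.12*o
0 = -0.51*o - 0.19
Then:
No Solution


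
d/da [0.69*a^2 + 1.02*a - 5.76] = 1.38*a + 1.02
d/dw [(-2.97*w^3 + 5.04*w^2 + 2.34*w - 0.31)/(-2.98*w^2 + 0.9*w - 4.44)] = (8.8506*w^4 - 5.346*w^3 + 51.0696*w^2 - 46.6028*w - 10.1106)/(8.8804*w^4 - 5.364*w^3 + 27.2724*w^2 - 7.992*w + 19.7136)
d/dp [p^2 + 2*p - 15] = 2*p + 2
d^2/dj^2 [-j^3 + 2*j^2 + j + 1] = 4 - 6*j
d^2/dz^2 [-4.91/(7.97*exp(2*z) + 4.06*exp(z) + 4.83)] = (-4.91*(15.94*exp(z) + 4.06)*(31.88*exp(z) + 8.12)*exp(z) + (156.5308*exp(z) + 19.9346)*(7.97*exp(2*z) + 4.06*exp(z) + 4.83))*exp(z)/(7.97*exp(2*z) + 4.06*exp(z) + 4.83)^3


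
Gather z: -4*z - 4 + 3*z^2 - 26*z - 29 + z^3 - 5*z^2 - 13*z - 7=z^3 - 2*z^2 - 43*z - 40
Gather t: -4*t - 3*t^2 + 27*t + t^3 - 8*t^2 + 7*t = t^3 - 11*t^2 + 30*t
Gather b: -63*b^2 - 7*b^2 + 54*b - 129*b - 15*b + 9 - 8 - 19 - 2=-70*b^2 - 90*b - 20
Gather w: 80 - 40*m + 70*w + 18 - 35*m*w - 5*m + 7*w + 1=-45*m + w*(77 - 35*m) + 99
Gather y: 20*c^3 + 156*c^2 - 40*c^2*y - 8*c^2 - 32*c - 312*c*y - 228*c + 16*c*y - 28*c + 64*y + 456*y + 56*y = 20*c^3 + 148*c^2 - 288*c + y*(-40*c^2 - 296*c + 576)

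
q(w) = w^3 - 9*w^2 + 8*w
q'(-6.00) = 224.00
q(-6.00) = -588.00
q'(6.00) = 8.00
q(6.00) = -60.00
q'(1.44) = -11.70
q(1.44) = -4.16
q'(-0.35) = 14.67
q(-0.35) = -3.95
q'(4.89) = -8.28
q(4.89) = -59.16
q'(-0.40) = 15.68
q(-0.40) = -4.70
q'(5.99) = 7.82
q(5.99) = -60.08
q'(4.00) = -16.00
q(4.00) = -48.00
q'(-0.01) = 8.18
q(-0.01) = -0.08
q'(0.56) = -1.14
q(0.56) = 1.83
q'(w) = 3*w^2 - 18*w + 8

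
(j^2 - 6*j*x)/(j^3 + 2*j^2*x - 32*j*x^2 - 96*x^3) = j/(j^2 + 8*j*x + 16*x^2)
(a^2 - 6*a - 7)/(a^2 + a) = (a - 7)/a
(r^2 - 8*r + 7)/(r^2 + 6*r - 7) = (r - 7)/(r + 7)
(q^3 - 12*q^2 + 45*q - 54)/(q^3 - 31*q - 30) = (q^2 - 6*q + 9)/(q^2 + 6*q + 5)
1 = 1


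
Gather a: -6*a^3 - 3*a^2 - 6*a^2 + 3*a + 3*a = -6*a^3 - 9*a^2 + 6*a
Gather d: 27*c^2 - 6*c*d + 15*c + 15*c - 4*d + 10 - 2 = 27*c^2 + 30*c + d*(-6*c - 4) + 8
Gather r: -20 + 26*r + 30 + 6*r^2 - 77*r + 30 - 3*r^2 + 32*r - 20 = 3*r^2 - 19*r + 20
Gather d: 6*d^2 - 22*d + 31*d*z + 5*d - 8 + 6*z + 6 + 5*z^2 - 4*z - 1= 6*d^2 + d*(31*z - 17) + 5*z^2 + 2*z - 3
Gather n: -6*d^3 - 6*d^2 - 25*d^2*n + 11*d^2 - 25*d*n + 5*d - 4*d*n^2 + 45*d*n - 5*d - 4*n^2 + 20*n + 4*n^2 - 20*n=-6*d^3 + 5*d^2 - 4*d*n^2 + n*(-25*d^2 + 20*d)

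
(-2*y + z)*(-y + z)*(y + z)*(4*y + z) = 8*y^4 - 2*y^3*z - 9*y^2*z^2 + 2*y*z^3 + z^4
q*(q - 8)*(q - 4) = q^3 - 12*q^2 + 32*q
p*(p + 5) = p^2 + 5*p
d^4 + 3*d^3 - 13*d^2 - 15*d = d*(d - 3)*(d + 1)*(d + 5)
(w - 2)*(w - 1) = w^2 - 3*w + 2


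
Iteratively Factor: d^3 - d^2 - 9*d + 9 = (d - 1)*(d^2 - 9) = (d - 1)*(d + 3)*(d - 3)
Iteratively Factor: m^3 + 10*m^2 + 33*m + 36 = (m + 4)*(m^2 + 6*m + 9) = (m + 3)*(m + 4)*(m + 3)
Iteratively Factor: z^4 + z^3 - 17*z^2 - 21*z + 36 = (z + 3)*(z^3 - 2*z^2 - 11*z + 12) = (z - 4)*(z + 3)*(z^2 + 2*z - 3) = (z - 4)*(z + 3)^2*(z - 1)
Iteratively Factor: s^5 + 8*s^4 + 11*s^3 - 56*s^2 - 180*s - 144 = (s - 3)*(s^4 + 11*s^3 + 44*s^2 + 76*s + 48) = (s - 3)*(s + 4)*(s^3 + 7*s^2 + 16*s + 12) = (s - 3)*(s + 2)*(s + 4)*(s^2 + 5*s + 6) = (s - 3)*(s + 2)^2*(s + 4)*(s + 3)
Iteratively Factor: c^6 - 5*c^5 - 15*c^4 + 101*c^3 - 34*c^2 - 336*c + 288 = (c - 3)*(c^5 - 2*c^4 - 21*c^3 + 38*c^2 + 80*c - 96) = (c - 3)^2*(c^4 + c^3 - 18*c^2 - 16*c + 32) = (c - 3)^2*(c + 4)*(c^3 - 3*c^2 - 6*c + 8) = (c - 3)^2*(c + 2)*(c + 4)*(c^2 - 5*c + 4) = (c - 4)*(c - 3)^2*(c + 2)*(c + 4)*(c - 1)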